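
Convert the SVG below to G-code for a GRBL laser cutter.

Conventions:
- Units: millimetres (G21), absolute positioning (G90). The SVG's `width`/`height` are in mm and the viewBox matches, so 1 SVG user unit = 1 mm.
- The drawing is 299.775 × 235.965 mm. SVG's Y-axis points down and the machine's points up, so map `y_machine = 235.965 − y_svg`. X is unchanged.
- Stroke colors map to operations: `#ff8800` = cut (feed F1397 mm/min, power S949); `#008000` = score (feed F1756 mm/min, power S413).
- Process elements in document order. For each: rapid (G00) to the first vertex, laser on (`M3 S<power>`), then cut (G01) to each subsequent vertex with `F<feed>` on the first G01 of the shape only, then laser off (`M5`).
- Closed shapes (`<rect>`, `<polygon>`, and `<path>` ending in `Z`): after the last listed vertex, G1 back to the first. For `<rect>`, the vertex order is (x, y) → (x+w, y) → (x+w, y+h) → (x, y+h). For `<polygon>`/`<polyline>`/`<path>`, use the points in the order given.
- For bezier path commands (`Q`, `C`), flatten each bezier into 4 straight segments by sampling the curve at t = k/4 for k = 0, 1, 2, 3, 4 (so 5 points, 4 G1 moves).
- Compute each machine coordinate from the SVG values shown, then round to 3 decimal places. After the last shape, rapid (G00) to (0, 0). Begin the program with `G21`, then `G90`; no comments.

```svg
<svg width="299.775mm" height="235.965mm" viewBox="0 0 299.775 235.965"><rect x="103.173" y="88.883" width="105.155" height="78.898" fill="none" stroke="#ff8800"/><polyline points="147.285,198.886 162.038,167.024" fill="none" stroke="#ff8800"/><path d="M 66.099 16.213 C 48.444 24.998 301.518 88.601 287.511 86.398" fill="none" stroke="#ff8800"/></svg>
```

G21
G90
G00 X103.173 Y147.082
M3 S949
G01 X208.328 Y147.082 F1397
G01 X208.328 Y68.184
G01 X103.173 Y68.184
G01 X103.173 Y147.082
M5
G00 X147.285 Y37.079
M3 S949
G01 X162.038 Y68.941 F1397
M5
G00 X66.099 Y219.752
M3 S949
G01 X95.216 Y204.770 F1397
G01 X175.437 Y180.539
G01 X256.342 Y158.369
G01 X287.511 Y149.567
M5
G00 X0.000 Y0.000

viewBox `0 0 299.775 235.965` with mm width/height → 1 unit = 1 mm. Flip: y_m = 235.965 − y_svg.

**Shape 1** — `<rect>` rectangle, stroke `#ff8800` → cut (S949, F1397). Machine vertices: (103.173,147.082) → (208.328,147.082) → (208.328,68.184) → (103.173,68.184) → (103.173,147.082). Closed: final G1 returns to the first vertex.

**Shape 2** — `<polyline>` line segment, stroke `#ff8800` → cut (S949, F1397). Machine vertices: (147.285,37.079) → (162.038,68.941). Open path.

**Shape 3** — `<path>` cubic bezier, stroke `#ff8800` → cut (S949, F1397). Control points (SVG): P0=(66.099,16.213), P1=(48.444,24.998), P2=(301.518,88.601), P3=(287.511,86.398); sampled at t=k/4. Machine vertices: (66.099,219.752) → (95.216,204.770) → (175.437,180.539) → (256.342,158.369) → (287.511,149.567). Open path.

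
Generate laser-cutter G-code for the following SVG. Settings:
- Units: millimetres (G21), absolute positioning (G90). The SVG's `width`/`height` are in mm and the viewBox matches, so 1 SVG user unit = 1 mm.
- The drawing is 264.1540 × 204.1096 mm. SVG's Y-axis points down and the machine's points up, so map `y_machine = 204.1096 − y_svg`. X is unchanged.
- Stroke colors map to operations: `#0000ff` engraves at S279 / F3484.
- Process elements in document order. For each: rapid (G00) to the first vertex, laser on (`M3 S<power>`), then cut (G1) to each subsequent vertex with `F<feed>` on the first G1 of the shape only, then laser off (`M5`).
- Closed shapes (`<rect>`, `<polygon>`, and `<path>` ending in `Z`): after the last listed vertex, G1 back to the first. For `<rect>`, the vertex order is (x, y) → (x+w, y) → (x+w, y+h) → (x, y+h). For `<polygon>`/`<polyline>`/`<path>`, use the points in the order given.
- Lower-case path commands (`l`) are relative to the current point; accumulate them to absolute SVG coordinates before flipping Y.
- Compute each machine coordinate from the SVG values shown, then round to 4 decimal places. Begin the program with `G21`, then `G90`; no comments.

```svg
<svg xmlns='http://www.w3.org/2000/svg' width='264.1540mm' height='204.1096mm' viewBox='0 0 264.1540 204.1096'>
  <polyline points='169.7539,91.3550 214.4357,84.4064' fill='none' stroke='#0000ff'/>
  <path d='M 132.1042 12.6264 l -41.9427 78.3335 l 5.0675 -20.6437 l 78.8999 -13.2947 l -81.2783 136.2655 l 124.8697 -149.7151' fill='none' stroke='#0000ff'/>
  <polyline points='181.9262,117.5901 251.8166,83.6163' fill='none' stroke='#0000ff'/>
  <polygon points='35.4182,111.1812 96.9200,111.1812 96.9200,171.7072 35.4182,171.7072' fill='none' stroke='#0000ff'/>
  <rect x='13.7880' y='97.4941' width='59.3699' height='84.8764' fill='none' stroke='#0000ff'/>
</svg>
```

G21
G90
G00 X169.7539 Y112.7546
M3 S279
G1 X214.4357 Y119.7032 F3484
M5
G00 X132.1042 Y191.4832
M3 S279
G1 X90.1615 Y113.1497 F3484
G1 X95.2290 Y133.7934
G1 X174.1289 Y147.0881
G1 X92.8506 Y10.8226
G1 X217.7203 Y160.5377
M5
G00 X181.9262 Y86.5195
M3 S279
G1 X251.8166 Y120.4933 F3484
M5
G00 X35.4182 Y92.9284
M3 S279
G1 X96.9200 Y92.9284 F3484
G1 X96.9200 Y32.4024
G1 X35.4182 Y32.4024
G1 X35.4182 Y92.9284
M5
G00 X13.7880 Y106.6155
M3 S279
G1 X73.1579 Y106.6155 F3484
G1 X73.1579 Y21.7391
G1 X13.7880 Y21.7391
G1 X13.7880 Y106.6155
M5

1 u = 1 mm; y_m = 204.1096 − y.

[1] `<polyline>` line segment, #0000ff→engrave S279 F3484: (169.7539,112.7546) → (214.4357,119.7032)

[2] `<path>` open polyline, #0000ff→engrave S279 F3484: (132.1042,191.4832) → (90.1615,113.1497) → (95.2290,133.7934) → (174.1289,147.0881) → (92.8506,10.8226) → (217.7203,160.5377)

[3] `<polyline>` line segment, #0000ff→engrave S279 F3484: (181.9262,86.5195) → (251.8166,120.4933)

[4] `<polygon>` rectangle, #0000ff→engrave S279 F3484: (35.4182,92.9284) → (96.9200,92.9284) → (96.9200,32.4024) → (35.4182,32.4024) → (35.4182,92.9284) (closed)

[5] `<rect>` rectangle, #0000ff→engrave S279 F3484: (13.7880,106.6155) → (73.1579,106.6155) → (73.1579,21.7391) → (13.7880,21.7391) → (13.7880,106.6155) (closed)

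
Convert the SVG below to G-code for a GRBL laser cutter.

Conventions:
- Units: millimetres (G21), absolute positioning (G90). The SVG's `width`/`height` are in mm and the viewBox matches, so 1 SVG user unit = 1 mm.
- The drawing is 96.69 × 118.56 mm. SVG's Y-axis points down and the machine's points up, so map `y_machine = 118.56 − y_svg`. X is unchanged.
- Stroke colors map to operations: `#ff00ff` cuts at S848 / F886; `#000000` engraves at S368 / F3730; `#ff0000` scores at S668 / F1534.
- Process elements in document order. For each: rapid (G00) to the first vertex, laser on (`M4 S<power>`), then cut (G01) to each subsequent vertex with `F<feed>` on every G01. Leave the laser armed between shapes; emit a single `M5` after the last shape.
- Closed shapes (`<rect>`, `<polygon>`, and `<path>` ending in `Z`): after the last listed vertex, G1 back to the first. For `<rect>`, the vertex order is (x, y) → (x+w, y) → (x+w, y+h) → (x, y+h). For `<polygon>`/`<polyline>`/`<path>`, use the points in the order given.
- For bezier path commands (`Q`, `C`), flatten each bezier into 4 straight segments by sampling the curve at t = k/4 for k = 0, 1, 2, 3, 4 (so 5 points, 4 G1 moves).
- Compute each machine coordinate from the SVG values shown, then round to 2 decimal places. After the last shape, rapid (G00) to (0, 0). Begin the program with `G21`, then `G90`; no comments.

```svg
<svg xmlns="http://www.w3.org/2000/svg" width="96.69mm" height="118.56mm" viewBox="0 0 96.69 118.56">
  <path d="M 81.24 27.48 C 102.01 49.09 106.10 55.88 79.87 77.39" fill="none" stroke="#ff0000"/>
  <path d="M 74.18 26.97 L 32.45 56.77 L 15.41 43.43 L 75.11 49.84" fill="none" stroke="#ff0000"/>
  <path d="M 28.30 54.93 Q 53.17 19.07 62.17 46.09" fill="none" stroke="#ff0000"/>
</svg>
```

viewBox `0 0 96.69 118.56` with mm width/height → 1 unit = 1 mm. Flip: y_m = 118.56 − y_svg.

**Shape 1** — `<path>` cubic bezier, stroke `#ff0000` → score (S668, F1534). Control points (SVG): P0=(81.24,27.48), P1=(102.01,49.09), P2=(106.10,55.88), P3=(79.87,77.39); sampled at t=k/4. Machine vertices: (81.24,91.08) → (93.48,77.19) → (98.18,66.09) → (94.07,55.00) → (79.87,41.17). Open path.

**Shape 2** — `<path>` open polyline, stroke `#ff0000` → score (S668, F1534). Machine vertices: (74.18,91.59) → (32.45,61.79) → (15.41,75.13) → (75.11,68.72). Open path.

**Shape 3** — `<path>` quadratic bezier, stroke `#ff0000` → score (S668, F1534). Control points (SVG): P0=(28.30,54.93), P1=(53.17,19.07), P2=(62.17,46.09); sampled at t=k/4. Machine vertices: (28.30,63.63) → (39.74,77.63) → (49.20,83.77) → (56.68,82.05) → (62.17,72.47). Open path.

G21
G90
G00 X81.24 Y91.08
M4 S668
G01 X93.48 Y77.19 F1534
G01 X98.18 Y66.09 F1534
G01 X94.07 Y55.00 F1534
G01 X79.87 Y41.17 F1534
G00 X74.18 Y91.59
M4 S668
G01 X32.45 Y61.79 F1534
G01 X15.41 Y75.13 F1534
G01 X75.11 Y68.72 F1534
G00 X28.30 Y63.63
M4 S668
G01 X39.74 Y77.63 F1534
G01 X49.20 Y83.77 F1534
G01 X56.68 Y82.05 F1534
G01 X62.17 Y72.47 F1534
M5
G00 X0.00 Y0.00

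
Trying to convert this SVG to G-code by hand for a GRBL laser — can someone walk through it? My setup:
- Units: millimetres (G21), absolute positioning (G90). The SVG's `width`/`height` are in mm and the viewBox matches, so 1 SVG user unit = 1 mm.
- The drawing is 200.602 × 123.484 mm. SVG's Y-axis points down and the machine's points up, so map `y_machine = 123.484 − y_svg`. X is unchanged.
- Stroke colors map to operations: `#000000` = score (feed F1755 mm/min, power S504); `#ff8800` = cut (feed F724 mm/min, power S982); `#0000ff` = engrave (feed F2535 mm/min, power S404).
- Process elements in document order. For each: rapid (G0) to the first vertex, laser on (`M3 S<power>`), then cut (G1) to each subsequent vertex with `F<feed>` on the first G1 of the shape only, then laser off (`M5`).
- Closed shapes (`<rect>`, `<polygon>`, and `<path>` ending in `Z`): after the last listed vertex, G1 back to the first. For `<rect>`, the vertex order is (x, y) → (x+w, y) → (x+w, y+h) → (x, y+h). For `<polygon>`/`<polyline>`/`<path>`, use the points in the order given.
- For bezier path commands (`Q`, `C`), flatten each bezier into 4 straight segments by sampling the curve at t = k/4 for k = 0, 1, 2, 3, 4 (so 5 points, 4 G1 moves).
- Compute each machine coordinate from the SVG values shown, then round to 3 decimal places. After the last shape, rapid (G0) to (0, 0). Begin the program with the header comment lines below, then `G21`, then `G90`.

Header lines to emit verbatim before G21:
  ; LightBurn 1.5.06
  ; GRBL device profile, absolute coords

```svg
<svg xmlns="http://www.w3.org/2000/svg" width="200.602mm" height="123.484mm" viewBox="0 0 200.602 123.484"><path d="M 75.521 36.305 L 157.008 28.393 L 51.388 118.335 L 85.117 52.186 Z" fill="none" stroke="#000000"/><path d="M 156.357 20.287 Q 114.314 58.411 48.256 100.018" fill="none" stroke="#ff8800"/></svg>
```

; LightBurn 1.5.06
; GRBL device profile, absolute coords
G21
G90
G0 X75.521 Y87.179
M3 S504
G1 X157.008 Y95.091 F1755
G1 X51.388 Y5.149
G1 X85.117 Y71.298
G1 X75.521 Y87.179
M5
G0 X156.357 Y103.197
M3 S982
G1 X133.835 Y83.917 F724
G1 X108.310 Y64.202
G1 X79.784 Y44.052
G1 X48.256 Y23.466
M5
G0 X0.000 Y0.000

1 u = 1 mm; y_m = 123.484 − y.

[1] `<path>` closed polygon, #000000→score S504 F1755: (75.521,87.179) → (157.008,95.091) → (51.388,5.149) → (85.117,71.298) → (75.521,87.179) (closed)

[2] `<path>` quadratic bezier, #ff8800→cut S982 F724: (156.357,103.197) → (133.835,83.917) → (108.310,64.202) → (79.784,44.052) → (48.256,23.466)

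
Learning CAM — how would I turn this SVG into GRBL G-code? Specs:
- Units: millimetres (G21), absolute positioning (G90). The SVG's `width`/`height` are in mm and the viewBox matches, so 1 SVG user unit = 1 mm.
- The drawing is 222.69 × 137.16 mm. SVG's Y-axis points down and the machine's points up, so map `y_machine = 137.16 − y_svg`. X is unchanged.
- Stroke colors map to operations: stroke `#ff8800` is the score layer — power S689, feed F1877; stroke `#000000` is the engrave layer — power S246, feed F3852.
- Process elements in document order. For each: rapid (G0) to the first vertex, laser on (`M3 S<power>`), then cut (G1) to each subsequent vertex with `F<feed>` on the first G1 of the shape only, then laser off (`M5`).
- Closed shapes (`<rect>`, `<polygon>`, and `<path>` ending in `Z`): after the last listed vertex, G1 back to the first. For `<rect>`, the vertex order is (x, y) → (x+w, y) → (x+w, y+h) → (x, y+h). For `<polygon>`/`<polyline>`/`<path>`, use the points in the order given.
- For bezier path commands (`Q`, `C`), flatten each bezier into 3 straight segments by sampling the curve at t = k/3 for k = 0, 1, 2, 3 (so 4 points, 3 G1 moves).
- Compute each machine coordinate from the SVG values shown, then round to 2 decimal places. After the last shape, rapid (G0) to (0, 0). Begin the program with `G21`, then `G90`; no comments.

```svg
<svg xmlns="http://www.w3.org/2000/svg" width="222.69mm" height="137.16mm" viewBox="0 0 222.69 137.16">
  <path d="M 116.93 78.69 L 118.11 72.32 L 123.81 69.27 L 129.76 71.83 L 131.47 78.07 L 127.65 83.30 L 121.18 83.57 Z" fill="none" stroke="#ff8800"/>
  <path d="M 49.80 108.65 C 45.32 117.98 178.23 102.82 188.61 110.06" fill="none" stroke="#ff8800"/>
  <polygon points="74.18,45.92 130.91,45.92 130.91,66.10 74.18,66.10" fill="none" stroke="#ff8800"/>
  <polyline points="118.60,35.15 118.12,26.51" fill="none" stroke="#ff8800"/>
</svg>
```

viewBox `0 0 222.69 137.16` with mm width/height → 1 unit = 1 mm. Flip: y_m = 137.16 − y_svg.

**Shape 1** — `<path>` regular polygon, stroke `#ff8800` → score (S689, F1877). Machine vertices: (116.93,58.47) → (118.11,64.84) → (123.81,67.89) → (129.76,65.33) → (131.47,59.09) → (127.65,53.86) → (121.18,53.59) → (116.93,58.47). Closed: final G1 returns to the first vertex.

**Shape 2** — `<path>` cubic bezier, stroke `#ff8800` → score (S689, F1877). Control points (SVG): P0=(49.80,108.65), P1=(45.32,117.98), P2=(178.23,102.82), P3=(188.61,110.06); sampled at t=k/3. Machine vertices: (49.80,28.51) → (81.49,25.61) → (147.01,28.61) → (188.61,27.10). Open path.

**Shape 3** — `<polygon>` rectangle, stroke `#ff8800` → score (S689, F1877). Machine vertices: (74.18,91.24) → (130.91,91.24) → (130.91,71.06) → (74.18,71.06) → (74.18,91.24). Closed: final G1 returns to the first vertex.

**Shape 4** — `<polyline>` line segment, stroke `#ff8800` → score (S689, F1877). Machine vertices: (118.60,102.01) → (118.12,110.65). Open path.

G21
G90
G0 X116.93 Y58.47
M3 S689
G1 X118.11 Y64.84 F1877
G1 X123.81 Y67.89
G1 X129.76 Y65.33
G1 X131.47 Y59.09
G1 X127.65 Y53.86
G1 X121.18 Y53.59
G1 X116.93 Y58.47
M5
G0 X49.80 Y28.51
M3 S689
G1 X81.49 Y25.61 F1877
G1 X147.01 Y28.61
G1 X188.61 Y27.10
M5
G0 X74.18 Y91.24
M3 S689
G1 X130.91 Y91.24 F1877
G1 X130.91 Y71.06
G1 X74.18 Y71.06
G1 X74.18 Y91.24
M5
G0 X118.60 Y102.01
M3 S689
G1 X118.12 Y110.65 F1877
M5
G0 X0.00 Y0.00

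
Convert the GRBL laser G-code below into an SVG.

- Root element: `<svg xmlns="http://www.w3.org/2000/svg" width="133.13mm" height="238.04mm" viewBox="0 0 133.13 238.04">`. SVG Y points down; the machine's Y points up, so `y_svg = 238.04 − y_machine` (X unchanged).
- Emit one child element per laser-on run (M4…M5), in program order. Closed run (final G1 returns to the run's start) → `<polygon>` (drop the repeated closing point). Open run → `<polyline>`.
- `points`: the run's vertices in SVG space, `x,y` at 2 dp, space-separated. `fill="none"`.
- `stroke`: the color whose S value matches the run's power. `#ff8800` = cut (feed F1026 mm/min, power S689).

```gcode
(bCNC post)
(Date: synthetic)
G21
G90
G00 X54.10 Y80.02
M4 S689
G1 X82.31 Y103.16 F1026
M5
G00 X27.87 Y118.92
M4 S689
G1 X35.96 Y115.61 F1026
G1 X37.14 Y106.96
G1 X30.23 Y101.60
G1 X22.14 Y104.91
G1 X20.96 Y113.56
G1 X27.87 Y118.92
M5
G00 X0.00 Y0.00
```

<svg xmlns="http://www.w3.org/2000/svg" width="133.13mm" height="238.04mm" viewBox="0 0 133.13 238.04">
  <polyline points="54.10,158.02 82.31,134.88" fill="none" stroke="#ff8800"/>
  <polygon points="27.87,119.12 35.96,122.43 37.14,131.08 30.23,136.44 22.14,133.13 20.96,124.48" fill="none" stroke="#ff8800"/>
</svg>

Machine Y-up, SVG Y-down with viewBox height 238.04, so y_svg = 238.04 − y_machine; X carries over. Every run uses S689, so all elements get stroke `#ff8800` (cut).

Run 1: The run is open, so emit a `<polyline>` with points (Y-flipped): 54.10,158.02 82.31,134.88.

Run 2: The run returns to its start, so emit a `<polygon>` with points (Y-flipped): 27.87,119.12 35.96,122.43 37.14,131.08 30.23,136.44 22.14,133.13 20.96,124.48.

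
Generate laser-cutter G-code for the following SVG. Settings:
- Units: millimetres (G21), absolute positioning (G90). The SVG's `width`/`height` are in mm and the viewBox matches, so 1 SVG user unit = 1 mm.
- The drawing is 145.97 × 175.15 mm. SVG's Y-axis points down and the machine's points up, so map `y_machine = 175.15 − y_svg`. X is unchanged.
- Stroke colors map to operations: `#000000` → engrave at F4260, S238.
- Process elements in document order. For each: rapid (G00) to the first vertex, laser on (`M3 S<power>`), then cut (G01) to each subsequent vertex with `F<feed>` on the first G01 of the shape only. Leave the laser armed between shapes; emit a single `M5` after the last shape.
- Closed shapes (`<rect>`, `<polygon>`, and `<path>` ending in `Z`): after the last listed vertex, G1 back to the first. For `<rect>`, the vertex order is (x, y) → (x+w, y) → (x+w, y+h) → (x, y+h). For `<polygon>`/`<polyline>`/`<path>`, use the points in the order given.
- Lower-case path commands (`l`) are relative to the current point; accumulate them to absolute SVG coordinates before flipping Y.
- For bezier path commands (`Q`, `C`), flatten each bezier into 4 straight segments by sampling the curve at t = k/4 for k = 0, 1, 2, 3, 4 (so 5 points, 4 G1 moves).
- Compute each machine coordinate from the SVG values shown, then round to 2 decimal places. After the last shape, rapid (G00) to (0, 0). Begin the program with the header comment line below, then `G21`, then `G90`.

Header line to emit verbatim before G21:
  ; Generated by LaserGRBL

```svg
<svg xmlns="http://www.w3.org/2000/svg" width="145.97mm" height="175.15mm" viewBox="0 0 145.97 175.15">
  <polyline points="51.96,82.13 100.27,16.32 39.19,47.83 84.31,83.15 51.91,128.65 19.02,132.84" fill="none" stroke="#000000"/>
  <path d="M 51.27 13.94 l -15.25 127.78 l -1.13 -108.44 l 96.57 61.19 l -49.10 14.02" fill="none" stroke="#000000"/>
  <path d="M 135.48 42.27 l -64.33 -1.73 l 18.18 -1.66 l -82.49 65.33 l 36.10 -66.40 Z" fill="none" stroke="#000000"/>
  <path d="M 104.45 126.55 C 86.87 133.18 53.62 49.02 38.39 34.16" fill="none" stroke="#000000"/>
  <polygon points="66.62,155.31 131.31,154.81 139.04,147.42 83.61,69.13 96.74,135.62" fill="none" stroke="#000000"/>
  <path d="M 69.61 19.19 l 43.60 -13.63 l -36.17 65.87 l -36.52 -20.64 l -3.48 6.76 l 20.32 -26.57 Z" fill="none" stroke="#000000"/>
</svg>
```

; Generated by LaserGRBL
G21
G90
G00 X51.96 Y93.02
M3 S238
G01 X100.27 Y158.83 F4260
G01 X39.19 Y127.32
G01 X84.31 Y92.00
G01 X51.91 Y46.50
G01 X19.02 Y42.31
G00 X51.27 Y161.21
M3 S238
G01 X36.02 Y33.43 F4260
G01 X34.89 Y141.87
G01 X131.46 Y80.68
G01 X82.36 Y66.66
G00 X135.48 Y132.88
M3 S238
G01 X71.15 Y134.61 F4260
G01 X89.33 Y136.27
G01 X6.84 Y70.94
G01 X42.94 Y137.34
G01 X135.48 Y132.88
G00 X104.45 Y48.60
M3 S238
G01 X88.85 Y58.15 F4260
G01 X70.54 Y86.74
G01 X52.66 Y119.35
G01 X38.39 Y140.99
G00 X66.62 Y19.84
M3 S238
G01 X131.31 Y20.34 F4260
G01 X139.04 Y27.73
G01 X83.61 Y106.02
G01 X96.74 Y39.53
G01 X66.62 Y19.84
G00 X69.61 Y155.96
M3 S238
G01 X113.21 Y169.59 F4260
G01 X77.04 Y103.72
G01 X40.52 Y124.36
G01 X37.04 Y117.60
G01 X57.36 Y144.17
G01 X69.61 Y155.96
M5
G00 X0.00 Y0.00

viewBox `0 0 145.97 175.15` with mm width/height → 1 unit = 1 mm. Flip: y_m = 175.15 − y_svg.

**Shape 1** — `<polyline>` open polyline, stroke `#000000` → engrave (S238, F4260). Machine vertices: (51.96,93.02) → (100.27,158.83) → (39.19,127.32) → (84.31,92.00) → (51.91,46.50) → (19.02,42.31). Open path.

**Shape 2** — `<path>` open polyline, stroke `#000000` → engrave (S238, F4260). Machine vertices: (51.27,161.21) → (36.02,33.43) → (34.89,141.87) → (131.46,80.68) → (82.36,66.66). Open path.

**Shape 3** — `<path>` closed polygon, stroke `#000000` → engrave (S238, F4260). Machine vertices: (135.48,132.88) → (71.15,134.61) → (89.33,136.27) → (6.84,70.94) → (42.94,137.34) → (135.48,132.88). Closed: final G1 returns to the first vertex.

**Shape 4** — `<path>` cubic bezier, stroke `#000000` → engrave (S238, F4260). Control points (SVG): P0=(104.45,126.55), P1=(86.87,133.18), P2=(53.62,49.02), P3=(38.39,34.16); sampled at t=k/4. Machine vertices: (104.45,48.60) → (88.85,58.15) → (70.54,86.74) → (52.66,119.35) → (38.39,140.99). Open path.

**Shape 5** — `<polygon>` closed polygon, stroke `#000000` → engrave (S238, F4260). Machine vertices: (66.62,19.84) → (131.31,20.34) → (139.04,27.73) → (83.61,106.02) → (96.74,39.53) → (66.62,19.84). Closed: final G1 returns to the first vertex.

**Shape 6** — `<path>` closed polygon, stroke `#000000` → engrave (S238, F4260). Machine vertices: (69.61,155.96) → (113.21,169.59) → (77.04,103.72) → (40.52,124.36) → (37.04,117.60) → (57.36,144.17) → (69.61,155.96). Closed: final G1 returns to the first vertex.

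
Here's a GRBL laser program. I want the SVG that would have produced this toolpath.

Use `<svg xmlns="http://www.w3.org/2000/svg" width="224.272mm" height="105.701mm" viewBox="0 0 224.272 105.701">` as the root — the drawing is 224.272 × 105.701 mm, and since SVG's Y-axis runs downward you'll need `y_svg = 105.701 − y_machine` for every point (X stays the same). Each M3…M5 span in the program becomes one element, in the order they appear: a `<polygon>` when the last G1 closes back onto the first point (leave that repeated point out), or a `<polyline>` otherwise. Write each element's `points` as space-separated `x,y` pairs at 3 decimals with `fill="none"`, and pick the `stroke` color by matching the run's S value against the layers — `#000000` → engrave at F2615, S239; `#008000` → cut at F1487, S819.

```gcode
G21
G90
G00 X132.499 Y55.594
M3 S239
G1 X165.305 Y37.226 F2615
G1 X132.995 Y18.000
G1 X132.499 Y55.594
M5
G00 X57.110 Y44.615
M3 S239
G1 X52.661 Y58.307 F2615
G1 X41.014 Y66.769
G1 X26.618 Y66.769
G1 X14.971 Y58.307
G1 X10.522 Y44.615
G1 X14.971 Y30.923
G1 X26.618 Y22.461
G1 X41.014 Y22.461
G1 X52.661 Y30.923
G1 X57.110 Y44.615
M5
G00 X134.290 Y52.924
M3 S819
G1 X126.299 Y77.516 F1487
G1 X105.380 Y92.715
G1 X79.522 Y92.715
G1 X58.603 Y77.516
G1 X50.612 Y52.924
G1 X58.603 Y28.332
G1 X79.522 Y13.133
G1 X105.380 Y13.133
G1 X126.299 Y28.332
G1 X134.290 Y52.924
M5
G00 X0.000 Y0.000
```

Machine Y-up, SVG Y-down with viewBox height 105.701, so y_svg = 105.701 − y_machine; X carries over.

Run 1: the run's S239 means `#000000` (engrave). The run returns to its start, so emit a `<polygon>` with points (Y-flipped): 132.499,50.107 165.305,68.475 132.995,87.701.

Run 2: the run's S239 means `#000000` (engrave). The run returns to its start, so emit a `<polygon>` with points (Y-flipped): 57.110,61.086 52.661,47.394 41.014,38.932 26.618,38.932 14.971,47.394 10.522,61.086 14.971,74.778 26.618,83.240 41.014,83.240 52.661,74.778.

Run 3: S819 ⇒ cut layer `#008000`. The run returns to its start, so emit a `<polygon>` with points (Y-flipped): 134.290,52.777 126.299,28.185 105.380,12.986 79.522,12.986 58.603,28.185 50.612,52.777 58.603,77.369 79.522,92.568 105.380,92.568 126.299,77.369.

<svg xmlns="http://www.w3.org/2000/svg" width="224.272mm" height="105.701mm" viewBox="0 0 224.272 105.701">
  <polygon points="132.499,50.107 165.305,68.475 132.995,87.701" fill="none" stroke="#000000"/>
  <polygon points="57.110,61.086 52.661,47.394 41.014,38.932 26.618,38.932 14.971,47.394 10.522,61.086 14.971,74.778 26.618,83.240 41.014,83.240 52.661,74.778" fill="none" stroke="#000000"/>
  <polygon points="134.290,52.777 126.299,28.185 105.380,12.986 79.522,12.986 58.603,28.185 50.612,52.777 58.603,77.369 79.522,92.568 105.380,92.568 126.299,77.369" fill="none" stroke="#008000"/>
</svg>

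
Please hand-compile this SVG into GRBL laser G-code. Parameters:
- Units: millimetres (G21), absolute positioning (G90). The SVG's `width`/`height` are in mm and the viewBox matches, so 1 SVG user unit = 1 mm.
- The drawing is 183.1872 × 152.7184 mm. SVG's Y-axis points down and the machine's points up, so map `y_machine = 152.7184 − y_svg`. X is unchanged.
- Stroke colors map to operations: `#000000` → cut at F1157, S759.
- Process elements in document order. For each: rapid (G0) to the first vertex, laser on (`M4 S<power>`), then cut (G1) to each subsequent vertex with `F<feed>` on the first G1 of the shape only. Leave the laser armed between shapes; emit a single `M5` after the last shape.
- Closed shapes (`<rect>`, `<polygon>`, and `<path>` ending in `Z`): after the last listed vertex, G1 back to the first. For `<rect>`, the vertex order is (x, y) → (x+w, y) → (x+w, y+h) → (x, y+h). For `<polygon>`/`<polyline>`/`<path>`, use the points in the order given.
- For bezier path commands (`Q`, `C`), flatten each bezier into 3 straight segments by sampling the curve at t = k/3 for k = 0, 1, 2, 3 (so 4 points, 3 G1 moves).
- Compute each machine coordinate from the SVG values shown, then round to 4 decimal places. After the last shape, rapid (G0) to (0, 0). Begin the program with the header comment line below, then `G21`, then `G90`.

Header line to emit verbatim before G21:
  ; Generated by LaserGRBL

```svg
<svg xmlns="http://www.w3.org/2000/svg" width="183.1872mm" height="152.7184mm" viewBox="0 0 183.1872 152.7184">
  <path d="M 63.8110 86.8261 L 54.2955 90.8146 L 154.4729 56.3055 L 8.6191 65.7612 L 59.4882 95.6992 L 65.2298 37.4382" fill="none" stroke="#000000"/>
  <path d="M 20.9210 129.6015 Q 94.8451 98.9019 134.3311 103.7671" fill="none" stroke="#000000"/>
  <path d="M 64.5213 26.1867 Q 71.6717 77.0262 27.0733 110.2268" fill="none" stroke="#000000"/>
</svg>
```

; Generated by LaserGRBL
G21
G90
G0 X63.8110 Y65.8923
M4 S759
G1 X54.2955 Y61.9038 F1157
G1 X154.4729 Y96.4129
G1 X8.6191 Y86.9572
G1 X59.4882 Y57.0192
G1 X65.2298 Y115.2802
G0 X20.9210 Y23.1169
M4 S759
G1 X66.3773 Y39.6317 F1157
G1 X104.1806 Y48.2431
G1 X134.3311 Y48.9513
G0 X64.5213 Y126.5317
M4 S759
G1 X63.5384 Y94.5986 F1157
G1 X51.0557 Y66.5852
G1 X27.0733 Y42.4916
M5
G0 X0.0000 Y0.0000

1 u = 1 mm; y_m = 152.7184 − y.

[1] `<path>` open polyline, #000000→cut S759 F1157: (63.8110,65.8923) → (54.2955,61.9038) → (154.4729,96.4129) → (8.6191,86.9572) → (59.4882,57.0192) → (65.2298,115.2802)

[2] `<path>` quadratic bezier, #000000→cut S759 F1157: (20.9210,23.1169) → (66.3773,39.6317) → (104.1806,48.2431) → (134.3311,48.9513)

[3] `<path>` quadratic bezier, #000000→cut S759 F1157: (64.5213,126.5317) → (63.5384,94.5986) → (51.0557,66.5852) → (27.0733,42.4916)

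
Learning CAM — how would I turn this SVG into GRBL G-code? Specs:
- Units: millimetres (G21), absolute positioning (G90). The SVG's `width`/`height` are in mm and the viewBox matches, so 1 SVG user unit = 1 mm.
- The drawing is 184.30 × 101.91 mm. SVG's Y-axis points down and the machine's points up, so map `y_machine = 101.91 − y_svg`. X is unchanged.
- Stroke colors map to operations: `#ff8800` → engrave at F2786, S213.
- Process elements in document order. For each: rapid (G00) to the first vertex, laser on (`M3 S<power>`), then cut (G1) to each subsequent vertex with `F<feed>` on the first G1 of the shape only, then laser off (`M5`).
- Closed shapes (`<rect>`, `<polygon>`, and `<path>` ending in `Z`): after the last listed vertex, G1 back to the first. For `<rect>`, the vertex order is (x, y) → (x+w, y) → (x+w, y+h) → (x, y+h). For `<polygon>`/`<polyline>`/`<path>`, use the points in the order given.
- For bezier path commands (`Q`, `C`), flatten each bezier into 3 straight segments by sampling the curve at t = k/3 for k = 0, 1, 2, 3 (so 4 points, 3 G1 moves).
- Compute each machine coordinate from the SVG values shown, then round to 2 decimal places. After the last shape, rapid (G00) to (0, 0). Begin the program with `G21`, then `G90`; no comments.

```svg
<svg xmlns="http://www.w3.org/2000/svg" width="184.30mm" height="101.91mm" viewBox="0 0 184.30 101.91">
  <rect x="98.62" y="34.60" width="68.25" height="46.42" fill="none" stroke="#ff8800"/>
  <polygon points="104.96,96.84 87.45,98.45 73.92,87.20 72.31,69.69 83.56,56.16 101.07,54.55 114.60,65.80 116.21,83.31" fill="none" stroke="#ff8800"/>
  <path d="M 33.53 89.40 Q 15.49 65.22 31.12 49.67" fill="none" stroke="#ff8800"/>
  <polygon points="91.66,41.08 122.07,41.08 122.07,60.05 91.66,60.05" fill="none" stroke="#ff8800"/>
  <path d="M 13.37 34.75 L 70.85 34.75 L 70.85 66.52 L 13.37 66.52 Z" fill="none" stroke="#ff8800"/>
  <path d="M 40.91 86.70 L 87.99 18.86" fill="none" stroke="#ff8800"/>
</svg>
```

viewBox `0 0 184.30 101.91` with mm width/height → 1 unit = 1 mm. Flip: y_m = 101.91 − y_svg.

**Shape 1** — `<rect>` rectangle, stroke `#ff8800` → engrave (S213, F2786). Machine vertices: (98.62,67.31) → (166.87,67.31) → (166.87,20.89) → (98.62,20.89) → (98.62,67.31). Closed: final G1 returns to the first vertex.

**Shape 2** — `<polygon>` regular polygon, stroke `#ff8800` → engrave (S213, F2786). Machine vertices: (104.96,5.07) → (87.45,3.46) → (73.92,14.71) → (72.31,32.22) → (83.56,45.75) → (101.07,47.36) → (114.60,36.11) → (116.21,18.60) → (104.96,5.07). Closed: final G1 returns to the first vertex.

**Shape 3** — `<path>` quadratic bezier, stroke `#ff8800` → engrave (S213, F2786). Control points (SVG): P0=(33.53,89.40), P1=(15.49,65.22), P2=(31.12,49.67); sampled at t=k/3. Machine vertices: (33.53,12.51) → (25.24,27.67) → (24.44,40.91) → (31.12,52.24). Open path.

**Shape 4** — `<polygon>` rectangle, stroke `#ff8800` → engrave (S213, F2786). Machine vertices: (91.66,60.83) → (122.07,60.83) → (122.07,41.86) → (91.66,41.86) → (91.66,60.83). Closed: final G1 returns to the first vertex.

**Shape 5** — `<path>` rectangle, stroke `#ff8800` → engrave (S213, F2786). Machine vertices: (13.37,67.16) → (70.85,67.16) → (70.85,35.39) → (13.37,35.39) → (13.37,67.16). Closed: final G1 returns to the first vertex.

**Shape 6** — `<path>` line segment, stroke `#ff8800` → engrave (S213, F2786). Machine vertices: (40.91,15.21) → (87.99,83.05). Open path.

G21
G90
G00 X98.62 Y67.31
M3 S213
G1 X166.87 Y67.31 F2786
G1 X166.87 Y20.89
G1 X98.62 Y20.89
G1 X98.62 Y67.31
M5
G00 X104.96 Y5.07
M3 S213
G1 X87.45 Y3.46 F2786
G1 X73.92 Y14.71
G1 X72.31 Y32.22
G1 X83.56 Y45.75
G1 X101.07 Y47.36
G1 X114.60 Y36.11
G1 X116.21 Y18.60
G1 X104.96 Y5.07
M5
G00 X33.53 Y12.51
M3 S213
G1 X25.24 Y27.67 F2786
G1 X24.44 Y40.91
G1 X31.12 Y52.24
M5
G00 X91.66 Y60.83
M3 S213
G1 X122.07 Y60.83 F2786
G1 X122.07 Y41.86
G1 X91.66 Y41.86
G1 X91.66 Y60.83
M5
G00 X13.37 Y67.16
M3 S213
G1 X70.85 Y67.16 F2786
G1 X70.85 Y35.39
G1 X13.37 Y35.39
G1 X13.37 Y67.16
M5
G00 X40.91 Y15.21
M3 S213
G1 X87.99 Y83.05 F2786
M5
G00 X0.00 Y0.00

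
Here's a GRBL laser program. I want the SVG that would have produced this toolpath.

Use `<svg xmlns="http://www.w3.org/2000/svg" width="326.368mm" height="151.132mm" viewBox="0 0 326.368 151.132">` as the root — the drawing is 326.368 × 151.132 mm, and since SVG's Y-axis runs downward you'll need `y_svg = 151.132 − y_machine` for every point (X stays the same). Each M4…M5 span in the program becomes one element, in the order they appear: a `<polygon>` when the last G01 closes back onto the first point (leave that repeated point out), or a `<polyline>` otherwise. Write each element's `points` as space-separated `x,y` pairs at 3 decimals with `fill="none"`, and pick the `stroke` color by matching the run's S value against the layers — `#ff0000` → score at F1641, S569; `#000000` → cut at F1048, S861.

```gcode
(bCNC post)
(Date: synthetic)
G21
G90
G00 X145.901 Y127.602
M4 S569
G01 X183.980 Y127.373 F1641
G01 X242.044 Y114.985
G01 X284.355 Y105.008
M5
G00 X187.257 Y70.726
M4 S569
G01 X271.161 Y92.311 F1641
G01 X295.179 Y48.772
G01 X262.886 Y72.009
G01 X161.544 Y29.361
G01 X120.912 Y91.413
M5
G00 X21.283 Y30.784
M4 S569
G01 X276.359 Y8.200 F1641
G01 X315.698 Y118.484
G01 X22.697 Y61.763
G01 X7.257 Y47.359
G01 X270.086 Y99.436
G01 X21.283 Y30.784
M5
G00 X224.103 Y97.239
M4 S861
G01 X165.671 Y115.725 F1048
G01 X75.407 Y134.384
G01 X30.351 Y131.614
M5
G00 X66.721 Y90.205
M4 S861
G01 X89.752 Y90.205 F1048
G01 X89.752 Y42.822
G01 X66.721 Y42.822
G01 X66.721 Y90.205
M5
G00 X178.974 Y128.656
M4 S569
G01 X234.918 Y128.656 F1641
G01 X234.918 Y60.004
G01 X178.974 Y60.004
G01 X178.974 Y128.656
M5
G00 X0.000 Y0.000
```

Each laser-on run becomes one SVG element. Flip Y back into SVG space with y_svg = 151.132 − y_machine.

Run 1: power S569 maps to stroke `#ff0000` (score). The run is open, so emit a `<polyline>` with points (Y-flipped): 145.901,23.530 183.980,23.759 242.044,36.147 284.355,46.124.

Run 2: power S569 maps to stroke `#ff0000` (score). The run is open, so emit a `<polyline>` with points (Y-flipped): 187.257,80.406 271.161,58.821 295.179,102.360 262.886,79.123 161.544,121.771 120.912,59.719.

Run 3: S569 ⇒ score layer `#ff0000`. The run returns to its start, so emit a `<polygon>` with points (Y-flipped): 21.283,120.348 276.359,142.932 315.698,32.648 22.697,89.369 7.257,103.773 270.086,51.696.

Run 4: the run's S861 means `#000000` (cut). The run is open, so emit a `<polyline>` with points (Y-flipped): 224.103,53.893 165.671,35.407 75.407,16.748 30.351,19.518.

Run 5: S861 ⇒ cut layer `#000000`. The run returns to its start, so emit a `<polygon>` with points (Y-flipped): 66.721,60.927 89.752,60.927 89.752,108.310 66.721,108.310.

Run 6: the run's S569 means `#ff0000` (score). The run returns to its start, so emit a `<polygon>` with points (Y-flipped): 178.974,22.476 234.918,22.476 234.918,91.128 178.974,91.128.

<svg xmlns="http://www.w3.org/2000/svg" width="326.368mm" height="151.132mm" viewBox="0 0 326.368 151.132">
  <polyline points="145.901,23.530 183.980,23.759 242.044,36.147 284.355,46.124" fill="none" stroke="#ff0000"/>
  <polyline points="187.257,80.406 271.161,58.821 295.179,102.360 262.886,79.123 161.544,121.771 120.912,59.719" fill="none" stroke="#ff0000"/>
  <polygon points="21.283,120.348 276.359,142.932 315.698,32.648 22.697,89.369 7.257,103.773 270.086,51.696" fill="none" stroke="#ff0000"/>
  <polyline points="224.103,53.893 165.671,35.407 75.407,16.748 30.351,19.518" fill="none" stroke="#000000"/>
  <polygon points="66.721,60.927 89.752,60.927 89.752,108.310 66.721,108.310" fill="none" stroke="#000000"/>
  <polygon points="178.974,22.476 234.918,22.476 234.918,91.128 178.974,91.128" fill="none" stroke="#ff0000"/>
</svg>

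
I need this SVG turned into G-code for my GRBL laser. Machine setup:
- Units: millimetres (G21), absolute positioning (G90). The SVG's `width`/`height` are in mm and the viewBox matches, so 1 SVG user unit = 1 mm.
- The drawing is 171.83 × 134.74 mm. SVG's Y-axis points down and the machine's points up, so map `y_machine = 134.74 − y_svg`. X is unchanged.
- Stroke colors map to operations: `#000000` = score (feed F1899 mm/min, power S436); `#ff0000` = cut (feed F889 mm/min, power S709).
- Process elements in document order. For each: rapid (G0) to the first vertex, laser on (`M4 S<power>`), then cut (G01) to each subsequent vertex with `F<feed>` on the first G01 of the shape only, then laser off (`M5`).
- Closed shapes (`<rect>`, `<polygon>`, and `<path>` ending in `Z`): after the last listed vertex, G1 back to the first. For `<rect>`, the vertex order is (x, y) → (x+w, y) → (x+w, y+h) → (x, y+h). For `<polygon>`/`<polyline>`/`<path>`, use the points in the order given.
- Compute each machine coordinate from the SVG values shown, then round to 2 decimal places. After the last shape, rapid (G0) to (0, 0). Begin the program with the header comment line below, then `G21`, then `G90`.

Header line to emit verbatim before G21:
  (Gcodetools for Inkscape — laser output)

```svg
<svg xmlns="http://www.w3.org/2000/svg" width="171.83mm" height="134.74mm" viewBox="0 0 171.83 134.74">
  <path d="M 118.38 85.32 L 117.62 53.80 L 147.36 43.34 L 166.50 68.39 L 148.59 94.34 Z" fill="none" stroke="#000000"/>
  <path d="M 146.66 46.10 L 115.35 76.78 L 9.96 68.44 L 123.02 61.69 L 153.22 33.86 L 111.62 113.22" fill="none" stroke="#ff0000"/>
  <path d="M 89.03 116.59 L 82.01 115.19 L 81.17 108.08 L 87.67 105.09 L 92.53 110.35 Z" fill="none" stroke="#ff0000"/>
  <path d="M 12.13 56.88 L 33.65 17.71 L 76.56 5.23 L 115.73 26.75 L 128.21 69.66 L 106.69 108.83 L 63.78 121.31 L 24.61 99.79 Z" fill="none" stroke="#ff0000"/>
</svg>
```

1 u = 1 mm; y_m = 134.74 − y.

[1] `<path>` regular polygon, #000000→score S436 F1899: (118.38,49.42) → (117.62,80.94) → (147.36,91.40) → (166.50,66.35) → (148.59,40.40) → (118.38,49.42) (closed)

[2] `<path>` open polyline, #ff0000→cut S709 F889: (146.66,88.64) → (115.35,57.96) → (9.96,66.30) → (123.02,73.05) → (153.22,100.88) → (111.62,21.52)

[3] `<path>` regular polygon, #ff0000→cut S709 F889: (89.03,18.15) → (82.01,19.55) → (81.17,26.66) → (87.67,29.65) → (92.53,24.39) → (89.03,18.15) (closed)

[4] `<path>` regular polygon, #ff0000→cut S709 F889: (12.13,77.86) → (33.65,117.03) → (76.56,129.51) → (115.73,107.99) → (128.21,65.08) → (106.69,25.91) → (63.78,13.43) → (24.61,34.95) → (12.13,77.86) (closed)

(Gcodetools for Inkscape — laser output)
G21
G90
G0 X118.38 Y49.42
M4 S436
G01 X117.62 Y80.94 F1899
G01 X147.36 Y91.40
G01 X166.50 Y66.35
G01 X148.59 Y40.40
G01 X118.38 Y49.42
M5
G0 X146.66 Y88.64
M4 S709
G01 X115.35 Y57.96 F889
G01 X9.96 Y66.30
G01 X123.02 Y73.05
G01 X153.22 Y100.88
G01 X111.62 Y21.52
M5
G0 X89.03 Y18.15
M4 S709
G01 X82.01 Y19.55 F889
G01 X81.17 Y26.66
G01 X87.67 Y29.65
G01 X92.53 Y24.39
G01 X89.03 Y18.15
M5
G0 X12.13 Y77.86
M4 S709
G01 X33.65 Y117.03 F889
G01 X76.56 Y129.51
G01 X115.73 Y107.99
G01 X128.21 Y65.08
G01 X106.69 Y25.91
G01 X63.78 Y13.43
G01 X24.61 Y34.95
G01 X12.13 Y77.86
M5
G0 X0.00 Y0.00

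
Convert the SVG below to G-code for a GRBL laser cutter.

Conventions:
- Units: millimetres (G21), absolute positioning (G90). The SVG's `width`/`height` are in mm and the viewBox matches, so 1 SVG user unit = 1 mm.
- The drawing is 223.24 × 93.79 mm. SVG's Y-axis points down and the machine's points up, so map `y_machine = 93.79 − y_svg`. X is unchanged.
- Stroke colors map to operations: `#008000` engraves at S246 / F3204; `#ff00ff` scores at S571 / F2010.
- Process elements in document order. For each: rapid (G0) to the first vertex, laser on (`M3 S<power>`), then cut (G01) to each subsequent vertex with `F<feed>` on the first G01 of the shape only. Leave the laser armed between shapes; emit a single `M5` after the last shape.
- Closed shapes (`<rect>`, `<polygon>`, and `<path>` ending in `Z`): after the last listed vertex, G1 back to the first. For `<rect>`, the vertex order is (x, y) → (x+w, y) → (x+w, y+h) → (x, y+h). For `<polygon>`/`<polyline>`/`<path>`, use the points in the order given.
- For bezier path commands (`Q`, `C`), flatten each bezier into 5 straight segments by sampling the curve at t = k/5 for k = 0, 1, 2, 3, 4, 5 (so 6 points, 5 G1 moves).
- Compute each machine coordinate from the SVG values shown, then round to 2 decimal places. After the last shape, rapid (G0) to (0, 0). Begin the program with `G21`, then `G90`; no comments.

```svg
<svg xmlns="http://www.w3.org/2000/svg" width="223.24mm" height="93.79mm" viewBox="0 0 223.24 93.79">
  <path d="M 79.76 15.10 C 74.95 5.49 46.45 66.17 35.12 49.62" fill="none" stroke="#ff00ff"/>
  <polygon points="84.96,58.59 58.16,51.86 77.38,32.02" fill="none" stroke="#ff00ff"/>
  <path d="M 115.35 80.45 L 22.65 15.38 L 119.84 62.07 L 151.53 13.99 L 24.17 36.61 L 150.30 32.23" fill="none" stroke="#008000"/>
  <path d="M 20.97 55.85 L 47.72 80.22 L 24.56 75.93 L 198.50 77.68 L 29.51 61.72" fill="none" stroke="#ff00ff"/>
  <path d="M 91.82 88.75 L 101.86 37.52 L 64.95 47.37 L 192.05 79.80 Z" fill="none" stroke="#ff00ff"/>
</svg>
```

G21
G90
G0 X79.76 Y78.69
M3 S571
G01 X74.36 Y77.20 F2010
G01 X65.23 Y65.92
G01 X54.34 Y51.94
G01 X43.65 Y42.33
G01 X35.12 Y44.17
G0 X84.96 Y35.20
M3 S571
G01 X58.16 Y41.93 F2010
G01 X77.38 Y61.77
G01 X84.96 Y35.20
G0 X115.35 Y13.34
M3 S246
G01 X22.65 Y78.41 F3204
G01 X119.84 Y31.72
G01 X151.53 Y79.80
G01 X24.17 Y57.18
G01 X150.30 Y61.56
G0 X20.97 Y37.94
M3 S571
G01 X47.72 Y13.57 F2010
G01 X24.56 Y17.86
G01 X198.50 Y16.11
G01 X29.51 Y32.07
G0 X91.82 Y5.04
M3 S571
G01 X101.86 Y56.27 F2010
G01 X64.95 Y46.42
G01 X192.05 Y13.99
G01 X91.82 Y5.04
M5
G0 X0.00 Y0.00

Since the viewBox matches the mm dimensions, user units are millimetres directly. The only transform is the Y-flip y_m = 93.79 − y_svg.

Shape 1 is a cubic bezier drawn with `<path>`. Its stroke #ff00ff means score at S571, F2010. After flipping Y the toolpath is (79.76,78.69) → (74.36,77.20) → (65.23,65.92) → (54.34,51.94) → (43.65,42.33) → (35.12,44.17).

Shape 2 is a regular polygon drawn with `<polygon>`. Its stroke #ff00ff means score at S571, F2010. After flipping Y the toolpath is (84.96,35.20) → (58.16,41.93) → (77.38,61.77) → (84.96,35.20), returning to the start.

Shape 3 is a open polyline drawn with `<path>`. Its stroke #008000 means engrave at S246, F3204. After flipping Y the toolpath is (115.35,13.34) → (22.65,78.41) → (119.84,31.72) → (151.53,79.80) → (24.17,57.18) → (150.30,61.56).

Shape 4 is a open polyline drawn with `<path>`. Its stroke #ff00ff means score at S571, F2010. After flipping Y the toolpath is (20.97,37.94) → (47.72,13.57) → (24.56,17.86) → (198.50,16.11) → (29.51,32.07).

Shape 5 is a closed polygon drawn with `<path>`. Its stroke #ff00ff means score at S571, F2010. After flipping Y the toolpath is (91.82,5.04) → (101.86,56.27) → (64.95,46.42) → (192.05,13.99) → (91.82,5.04), returning to the start.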